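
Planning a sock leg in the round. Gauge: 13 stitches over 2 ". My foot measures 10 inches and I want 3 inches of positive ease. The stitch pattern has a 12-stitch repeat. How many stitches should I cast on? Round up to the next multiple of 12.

Finished = 10 + 3 = 13 inches.
13 / 2 = 6.5 sts/in.
13 × 6.5 = 84.50 sts.
Next multiple of 12: 96.

CO 96 sts.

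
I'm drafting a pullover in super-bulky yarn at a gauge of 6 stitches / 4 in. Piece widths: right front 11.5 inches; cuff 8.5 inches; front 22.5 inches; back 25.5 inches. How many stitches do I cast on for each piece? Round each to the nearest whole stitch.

right front 17; cuff 13; front 34; back 38.

Rate = 6/4 = 1.5 sts per in.
right front: 11.5 × 1.5 = 17.25 → 17.
cuff: 8.5 × 1.5 = 12.75 → 13.
front: 22.5 × 1.5 = 33.75 → 34.
back: 25.5 × 1.5 = 38.25 → 38.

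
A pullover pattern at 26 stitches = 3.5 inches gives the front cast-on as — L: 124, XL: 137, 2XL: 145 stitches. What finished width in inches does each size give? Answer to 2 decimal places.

L 16.69 inches; XL 18.44 inches; 2XL 19.52 inches.

26/3.5 = 7.429 sts per in.
L: 124 / 7.429 = 16.692 → 16.69 in.
XL: 137 / 7.429 = 18.442 → 18.44 in.
2XL: 145 / 7.429 = 19.519 → 19.52 in.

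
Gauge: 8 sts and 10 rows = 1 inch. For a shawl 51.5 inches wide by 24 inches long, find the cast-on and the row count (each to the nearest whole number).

Cast on 412 stitches and work 240 rows.

Stitch gauge = 8/1 = 8 sts/in; 51.5 × 8 = 412.00 → 412 sts.
Row gauge = 10/1 = 10 rows/in; 24 × 10 = 240.00 → 240 rows.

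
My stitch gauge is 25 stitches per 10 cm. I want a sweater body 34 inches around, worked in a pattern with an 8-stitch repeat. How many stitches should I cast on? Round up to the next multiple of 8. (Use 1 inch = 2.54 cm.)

34 in = 34 × 2.54 = 86.36 cm.
25 / 10 = 2.5 sts/cm.
86.36 × 2.5 = 215.90 sts.
→ 216.

216 stitches.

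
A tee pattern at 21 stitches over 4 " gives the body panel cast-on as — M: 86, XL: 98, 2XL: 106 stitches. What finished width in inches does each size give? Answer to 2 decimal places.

M 16.38 inches; XL 18.67 inches; 2XL 20.19 inches.

21/4 = 5.25 sts per in.
M: 86 / 5.25 = 16.381 → 16.38 in.
XL: 98 / 5.25 = 18.667 → 18.67 in.
2XL: 106 / 5.25 = 20.190 → 20.19 in.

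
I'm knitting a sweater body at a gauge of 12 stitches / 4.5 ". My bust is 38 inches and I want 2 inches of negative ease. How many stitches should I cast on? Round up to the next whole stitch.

96 stitches.

Finished = 38 − 2 = 36 in.
12 / 4.5 = 2.667 sts per inch.
36.00 × 2.667 = 96.00 sts.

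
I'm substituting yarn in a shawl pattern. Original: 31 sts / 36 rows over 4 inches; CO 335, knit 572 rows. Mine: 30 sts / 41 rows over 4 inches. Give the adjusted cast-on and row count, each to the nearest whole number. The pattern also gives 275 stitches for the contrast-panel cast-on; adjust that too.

Stitches: 335 × 30/31 = 324.19 → 324.
Rows: 572 × 41/36 = 651.44 → 651.
contrast-panel cast-on: 275 × 30/31 = 266.13 → 266.

Cast on 324 stitches; work 651 rows; contrast-panel cast-on 266 stitches.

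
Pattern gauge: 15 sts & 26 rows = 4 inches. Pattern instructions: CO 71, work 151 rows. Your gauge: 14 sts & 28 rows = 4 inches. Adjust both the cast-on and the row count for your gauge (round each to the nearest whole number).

Stitches: 71 × 14/15 = 66.27 → 66.
Rows: 151 × 28/26 = 162.62 → 163.

Cast on 66 stitches; work 163 rows.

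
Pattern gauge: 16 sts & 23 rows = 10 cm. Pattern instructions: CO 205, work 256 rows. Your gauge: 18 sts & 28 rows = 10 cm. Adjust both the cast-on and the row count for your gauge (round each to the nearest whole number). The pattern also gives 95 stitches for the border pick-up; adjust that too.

Stitches: 205 × 18/16 = 230.62 → 231.
Rows: 256 × 28/23 = 311.65 → 312.
border pick-up: 95 × 18/16 = 106.88 → 107.

Cast on 231 stitches; work 312 rows; border pick-up 107 stitches.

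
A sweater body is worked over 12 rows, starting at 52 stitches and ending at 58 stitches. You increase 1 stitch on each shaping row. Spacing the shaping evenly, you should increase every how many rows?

Increase every 2nd row.

Stitches to add: |58 − 52| = 6.
Shaping rows needed: 6 / 1 = 6.
12 rows / 6 = every 2 rows.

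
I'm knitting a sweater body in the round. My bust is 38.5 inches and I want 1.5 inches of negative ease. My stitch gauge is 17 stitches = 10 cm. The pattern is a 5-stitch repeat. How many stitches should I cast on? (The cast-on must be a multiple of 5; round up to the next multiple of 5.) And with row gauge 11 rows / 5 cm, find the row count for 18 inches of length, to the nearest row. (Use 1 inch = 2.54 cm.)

Finished = 38.5 − 1.5 = 37 inches.
37 inches × 2.54 = 93.98 cm.
17/10 = 1.7 sts per cm; 93.98 × 1.7 = 159.77 sts.
Next multiple of 5 → 160.
18 inches = 45.72 cm; × 2.2 = 100.58 → 101 rows.

Cast on 160 stitches; work 101 rows.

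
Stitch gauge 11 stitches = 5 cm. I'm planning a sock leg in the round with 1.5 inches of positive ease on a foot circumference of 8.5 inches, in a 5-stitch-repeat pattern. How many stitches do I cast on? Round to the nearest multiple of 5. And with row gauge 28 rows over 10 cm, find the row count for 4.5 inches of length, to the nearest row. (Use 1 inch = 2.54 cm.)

Cast on 55 stitches; work 32 rows.

Finished = 8.5 + 1.5 = 10 inches.
10 inches × 2.54 = 25.40 cm.
11/5 = 2.2 sts per cm; 25.40 × 2.2 = 55.88 sts.
Nearest multiple of 5 → 55.
4.5 inches = 11.43 cm; × 2.8 = 32.00 → 32 rows.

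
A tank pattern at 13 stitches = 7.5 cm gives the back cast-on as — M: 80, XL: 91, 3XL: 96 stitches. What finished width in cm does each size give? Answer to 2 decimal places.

13/7.5 = 1.733 sts per cm.
M: 80 / 1.733 = 46.154 → 46.15 cm.
XL: 91 / 1.733 = 52.500 → 52.50 cm.
3XL: 96 / 1.733 = 55.385 → 55.38 cm.

M 46.15 cm; XL 52.50 cm; 3XL 55.38 cm.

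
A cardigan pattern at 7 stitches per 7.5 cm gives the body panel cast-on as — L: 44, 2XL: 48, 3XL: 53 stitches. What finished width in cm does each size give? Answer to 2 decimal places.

L 47.14 cm; 2XL 51.43 cm; 3XL 56.79 cm.

7/7.5 = 0.933 sts per cm.
L: 44 / 0.933 = 47.143 → 47.14 cm.
2XL: 48 / 0.933 = 51.429 → 51.43 cm.
3XL: 53 / 0.933 = 56.786 → 56.79 cm.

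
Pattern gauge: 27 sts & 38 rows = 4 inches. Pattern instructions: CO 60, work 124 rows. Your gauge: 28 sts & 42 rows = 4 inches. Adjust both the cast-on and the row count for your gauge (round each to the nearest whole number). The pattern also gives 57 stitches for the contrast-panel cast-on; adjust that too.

Cast on 62 stitches; work 137 rows; contrast-panel cast-on 59 stitches.

Stitches: 60 × 28/27 = 62.22 → 62.
Rows: 124 × 42/38 = 137.05 → 137.
contrast-panel cast-on: 57 × 28/27 = 59.11 → 59.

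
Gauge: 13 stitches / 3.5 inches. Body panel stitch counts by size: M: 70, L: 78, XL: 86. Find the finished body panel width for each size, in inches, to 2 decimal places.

13/3.5 = 3.714 sts per in.
M: 70 / 3.714 = 18.846 → 18.85 in.
L: 78 / 3.714 = 21.000 → 21.00 in.
XL: 86 / 3.714 = 23.154 → 23.15 in.

M 18.85 inches; L 21.00 inches; XL 23.15 inches.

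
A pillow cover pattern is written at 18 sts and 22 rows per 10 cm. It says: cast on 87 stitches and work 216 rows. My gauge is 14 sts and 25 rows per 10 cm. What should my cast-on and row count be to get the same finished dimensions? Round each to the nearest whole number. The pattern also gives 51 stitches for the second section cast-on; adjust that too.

Cast on 68 stitches; work 245 rows; second section cast-on 40 stitches.

Stitches: 87 × 14/18 = 67.67 → 68.
Rows: 216 × 25/22 = 245.45 → 245.
second section cast-on: 51 × 14/18 = 39.67 → 40.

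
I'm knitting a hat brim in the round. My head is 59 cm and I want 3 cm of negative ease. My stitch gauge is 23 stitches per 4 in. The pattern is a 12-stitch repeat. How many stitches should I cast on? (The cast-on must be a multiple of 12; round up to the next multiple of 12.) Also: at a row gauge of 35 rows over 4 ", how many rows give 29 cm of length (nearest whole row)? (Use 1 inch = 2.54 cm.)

Cast on 132 stitches; work 100 rows.

Finished = 59 − 3 = 56 cm.
56 cm × 1/2.54 = 22.05 inches.
23/4 = 5.75 sts per in; 22.05 × 5.75 = 126.77 sts.
Next multiple of 12 → 132.
29 cm = 11.42 inches; × 8.75 = 99.90 → 100 rows.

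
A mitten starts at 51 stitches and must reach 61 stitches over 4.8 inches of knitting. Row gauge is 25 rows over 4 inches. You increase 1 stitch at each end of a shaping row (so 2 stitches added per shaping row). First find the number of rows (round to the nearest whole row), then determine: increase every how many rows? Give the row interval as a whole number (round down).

Increase every 6th row.

Rows = 4.8 × 6.25 = 30.0 → 30 rows.
Stitches to add: 10 → 5 shaping rows (at 2 st each).
30 / 5 = 6.00 → every 6 rows.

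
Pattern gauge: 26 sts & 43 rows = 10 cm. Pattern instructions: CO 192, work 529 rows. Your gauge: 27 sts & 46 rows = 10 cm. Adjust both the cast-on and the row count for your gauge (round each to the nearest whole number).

Cast on 199 stitches; work 566 rows.

Stitches: 192 × 27/26 = 199.38 → 199.
Rows: 529 × 46/43 = 565.91 → 566.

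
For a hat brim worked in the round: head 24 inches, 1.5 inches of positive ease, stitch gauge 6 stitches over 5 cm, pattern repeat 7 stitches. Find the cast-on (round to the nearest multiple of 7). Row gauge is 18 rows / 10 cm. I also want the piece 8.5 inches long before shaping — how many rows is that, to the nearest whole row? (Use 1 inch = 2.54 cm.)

Finished = 24 + 1.5 = 25.5 inches.
25.5 inches × 2.54 = 64.77 cm.
6/5 = 1.2 sts per cm; 64.77 × 1.2 = 77.72 sts.
Nearest multiple of 7 → 77.
8.5 inches = 21.59 cm; × 1.8 = 38.86 → 39 rows.

Cast on 77 stitches; work 39 rows.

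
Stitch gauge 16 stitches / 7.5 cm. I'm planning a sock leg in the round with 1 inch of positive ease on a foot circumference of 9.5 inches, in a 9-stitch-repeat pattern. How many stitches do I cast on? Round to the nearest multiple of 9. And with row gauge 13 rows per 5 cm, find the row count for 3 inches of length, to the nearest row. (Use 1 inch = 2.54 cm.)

Cast on 54 stitches; work 20 rows.

Finished = 9.5 + 1 = 10.5 inches.
10.5 inches × 2.54 = 26.67 cm.
16/7.5 = 2.133 sts per cm; 26.67 × 2.133 = 56.90 sts.
Nearest multiple of 9 → 54.
3 inches = 7.62 cm; × 2.6 = 19.81 → 20 rows.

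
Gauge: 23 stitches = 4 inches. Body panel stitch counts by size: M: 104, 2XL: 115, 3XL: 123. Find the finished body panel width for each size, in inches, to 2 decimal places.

23/4 = 5.75 sts per in.
M: 104 / 5.75 = 18.087 → 18.09 in.
2XL: 115 / 5.75 = 20.000 → 20.00 in.
3XL: 123 / 5.75 = 21.391 → 21.39 in.

M 18.09 inches; 2XL 20.00 inches; 3XL 21.39 inches.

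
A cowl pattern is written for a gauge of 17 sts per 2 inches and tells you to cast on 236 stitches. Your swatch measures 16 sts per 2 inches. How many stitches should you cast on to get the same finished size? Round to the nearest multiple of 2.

Cast on 222 stitches.

Scale factor = 16 / 17 = 0.941.
236 × 16 / 17 = 222.12 sts.
→ 222 sts.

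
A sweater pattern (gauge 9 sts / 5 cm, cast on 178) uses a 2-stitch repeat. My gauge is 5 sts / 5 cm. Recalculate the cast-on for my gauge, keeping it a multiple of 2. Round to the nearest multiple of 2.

178 × 5 / 9 = 98.89.
Nearest multiple of 2: 98.

98 stitches.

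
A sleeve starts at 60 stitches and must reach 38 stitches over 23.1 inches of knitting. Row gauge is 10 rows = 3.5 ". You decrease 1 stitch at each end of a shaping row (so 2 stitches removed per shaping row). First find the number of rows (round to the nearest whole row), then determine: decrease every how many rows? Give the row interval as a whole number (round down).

Decrease every 6th row.

Rows = 23.1 × 2.857 = 66.0 → 66 rows.
Stitches to remove: 22 → 11 shaping rows (at 2 st each).
66 / 11 = 6.00 → every 6 rows.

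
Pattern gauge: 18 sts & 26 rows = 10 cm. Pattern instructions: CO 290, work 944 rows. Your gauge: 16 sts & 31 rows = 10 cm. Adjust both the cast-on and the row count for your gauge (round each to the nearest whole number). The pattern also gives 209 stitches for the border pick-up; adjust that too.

Stitches: 290 × 16/18 = 257.78 → 258.
Rows: 944 × 31/26 = 1125.54 → 1126.
border pick-up: 209 × 16/18 = 185.78 → 186.

Cast on 258 stitches; work 1126 rows; border pick-up 186 stitches.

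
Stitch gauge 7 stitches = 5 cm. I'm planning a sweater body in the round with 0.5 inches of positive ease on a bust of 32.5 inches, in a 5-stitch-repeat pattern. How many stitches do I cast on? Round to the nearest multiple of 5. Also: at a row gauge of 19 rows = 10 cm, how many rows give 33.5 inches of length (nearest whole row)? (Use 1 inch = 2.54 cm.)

Cast on 115 stitches; work 162 rows.

Finished = 32.5 + 0.5 = 33 inches.
33 inches × 2.54 = 83.82 cm.
7/5 = 1.4 sts per cm; 83.82 × 1.4 = 117.35 sts.
Nearest multiple of 5 → 115.
33.5 inches = 85.09 cm; × 1.9 = 161.67 → 162 rows.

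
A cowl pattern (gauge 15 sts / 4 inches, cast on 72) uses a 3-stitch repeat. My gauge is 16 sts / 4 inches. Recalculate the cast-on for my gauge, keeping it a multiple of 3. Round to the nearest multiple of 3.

72 × 16 / 15 = 76.80.
Nearest multiple of 3: 78.

CO 78 sts.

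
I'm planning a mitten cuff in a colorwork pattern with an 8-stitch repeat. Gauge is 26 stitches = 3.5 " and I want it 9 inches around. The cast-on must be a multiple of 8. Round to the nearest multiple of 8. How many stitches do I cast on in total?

CO 64 sts.

26 / 3.5 = 7.429 sts per inch.
9 × 7.429 = 66.86 sts.
Nearest multiple of 8: 64.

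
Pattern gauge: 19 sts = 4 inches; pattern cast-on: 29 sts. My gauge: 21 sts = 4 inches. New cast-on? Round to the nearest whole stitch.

Scale factor = 21 / 19 = 1.105.
29 × 21 / 19 = 32.05 sts.
→ 32 sts.

Cast on 32 stitches.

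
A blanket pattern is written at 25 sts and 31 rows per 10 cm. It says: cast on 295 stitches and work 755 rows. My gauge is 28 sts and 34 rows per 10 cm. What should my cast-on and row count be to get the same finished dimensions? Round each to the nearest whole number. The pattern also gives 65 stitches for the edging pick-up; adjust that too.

Cast on 330 stitches; work 828 rows; edging pick-up 73 stitches.

Stitches: 295 × 28/25 = 330.40 → 330.
Rows: 755 × 34/31 = 828.06 → 828.
edging pick-up: 65 × 28/25 = 72.80 → 73.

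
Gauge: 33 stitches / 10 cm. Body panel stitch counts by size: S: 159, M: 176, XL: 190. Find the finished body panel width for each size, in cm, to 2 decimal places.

S 48.18 cm; M 53.33 cm; XL 57.58 cm.

33/10 = 3.3 sts per cm.
S: 159 / 3.3 = 48.182 → 48.18 cm.
M: 176 / 3.3 = 53.333 → 53.33 cm.
XL: 190 / 3.3 = 57.576 → 57.58 cm.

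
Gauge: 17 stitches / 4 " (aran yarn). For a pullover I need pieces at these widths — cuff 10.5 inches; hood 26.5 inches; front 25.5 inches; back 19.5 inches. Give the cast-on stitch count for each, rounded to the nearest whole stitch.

Rate = 17/4 = 4.25 sts per in.
cuff: 10.5 × 4.25 = 44.62 → 45.
hood: 26.5 × 4.25 = 112.62 → 113.
front: 25.5 × 4.25 = 108.38 → 108.
back: 19.5 × 4.25 = 82.88 → 83.

cuff 45; hood 113; front 108; back 83.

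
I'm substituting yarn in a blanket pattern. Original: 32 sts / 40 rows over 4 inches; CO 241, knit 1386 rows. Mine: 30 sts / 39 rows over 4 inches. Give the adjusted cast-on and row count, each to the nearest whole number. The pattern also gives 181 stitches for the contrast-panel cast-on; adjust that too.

Cast on 226 stitches; work 1351 rows; contrast-panel cast-on 170 stitches.

Stitches: 241 × 30/32 = 225.94 → 226.
Rows: 1386 × 39/40 = 1351.35 → 1351.
contrast-panel cast-on: 181 × 30/32 = 169.69 → 170.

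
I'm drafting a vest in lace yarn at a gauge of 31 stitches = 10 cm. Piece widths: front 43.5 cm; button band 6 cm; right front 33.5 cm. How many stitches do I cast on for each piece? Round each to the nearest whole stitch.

Rate = 31/10 = 3.1 sts per cm.
front: 43.5 × 3.1 = 134.85 → 135.
button band: 6 × 3.1 = 18.60 → 19.
right front: 33.5 × 3.1 = 103.85 → 104.

front 135; button band 19; right front 104.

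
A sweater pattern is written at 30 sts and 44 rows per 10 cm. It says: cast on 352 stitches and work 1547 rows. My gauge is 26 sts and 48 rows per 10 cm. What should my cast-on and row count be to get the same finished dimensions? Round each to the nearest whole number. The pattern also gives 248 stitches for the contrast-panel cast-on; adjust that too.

Stitches: 352 × 26/30 = 305.07 → 305.
Rows: 1547 × 48/44 = 1687.64 → 1688.
contrast-panel cast-on: 248 × 26/30 = 214.93 → 215.

Cast on 305 stitches; work 1688 rows; contrast-panel cast-on 215 stitches.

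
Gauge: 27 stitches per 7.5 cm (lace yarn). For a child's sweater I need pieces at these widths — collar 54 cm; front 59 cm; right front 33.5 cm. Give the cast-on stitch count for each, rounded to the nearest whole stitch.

Rate = 27/7.5 = 3.6 sts per cm.
collar: 54 × 3.6 = 194.40 → 194.
front: 59 × 3.6 = 212.40 → 212.
right front: 33.5 × 3.6 = 120.60 → 121.

collar 194; front 212; right front 121.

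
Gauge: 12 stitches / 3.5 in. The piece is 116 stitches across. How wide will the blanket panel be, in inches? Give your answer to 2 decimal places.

33.83 inches.

12 stitches / 3.5 inch = 3.429 stitches per inch.
116 / 3.429 = 33.833 inches.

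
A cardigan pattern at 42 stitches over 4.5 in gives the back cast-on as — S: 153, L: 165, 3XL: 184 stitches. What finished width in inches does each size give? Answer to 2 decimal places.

42/4.5 = 9.333 sts per in.
S: 153 / 9.333 = 16.393 → 16.39 in.
L: 165 / 9.333 = 17.679 → 17.68 in.
3XL: 184 / 9.333 = 19.714 → 19.71 in.

S 16.39 inches; L 17.68 inches; 3XL 19.71 inches.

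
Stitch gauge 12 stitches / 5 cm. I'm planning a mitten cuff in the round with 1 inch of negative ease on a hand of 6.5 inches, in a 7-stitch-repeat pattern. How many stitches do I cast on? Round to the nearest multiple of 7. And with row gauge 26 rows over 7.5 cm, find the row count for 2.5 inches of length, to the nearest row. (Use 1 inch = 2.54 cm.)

Finished = 6.5 − 1 = 5.5 inches.
5.5 inches × 2.54 = 13.97 cm.
12/5 = 2.4 sts per cm; 13.97 × 2.4 = 33.53 sts.
Nearest multiple of 7 → 35.
2.5 inches = 6.35 cm; × 3.467 = 22.01 → 22 rows.

Cast on 35 stitches; work 22 rows.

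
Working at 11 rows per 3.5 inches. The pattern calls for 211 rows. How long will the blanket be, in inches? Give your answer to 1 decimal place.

11 rows / 3.5 inch = 3.143 rows per inch.
211 / 3.143 = 67.14 inches.

67.1 inches.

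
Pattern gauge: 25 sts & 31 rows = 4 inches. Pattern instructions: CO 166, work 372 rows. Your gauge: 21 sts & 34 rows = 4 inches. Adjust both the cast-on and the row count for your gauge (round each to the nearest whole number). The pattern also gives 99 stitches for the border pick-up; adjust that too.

Cast on 139 stitches; work 408 rows; border pick-up 83 stitches.

Stitches: 166 × 21/25 = 139.44 → 139.
Rows: 372 × 34/31 = 408.00 → 408.
border pick-up: 99 × 21/25 = 83.16 → 83.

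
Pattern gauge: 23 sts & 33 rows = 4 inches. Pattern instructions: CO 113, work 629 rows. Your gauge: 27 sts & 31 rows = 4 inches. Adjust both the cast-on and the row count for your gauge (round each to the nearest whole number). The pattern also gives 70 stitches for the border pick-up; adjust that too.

Cast on 133 stitches; work 591 rows; border pick-up 82 stitches.

Stitches: 113 × 27/23 = 132.65 → 133.
Rows: 629 × 31/33 = 590.88 → 591.
border pick-up: 70 × 27/23 = 82.17 → 82.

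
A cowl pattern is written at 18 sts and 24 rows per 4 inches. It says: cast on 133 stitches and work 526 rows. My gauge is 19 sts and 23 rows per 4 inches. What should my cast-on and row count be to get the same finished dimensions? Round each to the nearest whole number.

Cast on 140 stitches; work 504 rows.

Stitches: 133 × 19/18 = 140.39 → 140.
Rows: 526 × 23/24 = 504.08 → 504.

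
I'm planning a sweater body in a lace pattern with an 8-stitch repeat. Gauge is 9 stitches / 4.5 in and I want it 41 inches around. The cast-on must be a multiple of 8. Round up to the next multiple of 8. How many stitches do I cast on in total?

CO 88 sts.

9 / 4.5 = 2 sts per inch.
41 × 2 = 82.00 sts.
Next multiple of 8: 88.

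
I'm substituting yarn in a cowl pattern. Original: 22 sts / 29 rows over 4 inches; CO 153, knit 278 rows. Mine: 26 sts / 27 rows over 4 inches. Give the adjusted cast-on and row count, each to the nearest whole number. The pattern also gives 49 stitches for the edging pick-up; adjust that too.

Cast on 181 stitches; work 259 rows; edging pick-up 58 stitches.

Stitches: 153 × 26/22 = 180.82 → 181.
Rows: 278 × 27/29 = 258.83 → 259.
edging pick-up: 49 × 26/22 = 57.91 → 58.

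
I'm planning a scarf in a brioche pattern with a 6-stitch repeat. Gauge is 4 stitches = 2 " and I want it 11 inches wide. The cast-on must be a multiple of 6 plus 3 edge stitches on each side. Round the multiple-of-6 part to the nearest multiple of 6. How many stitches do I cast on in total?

4 / 2 = 2 sts per inch.
11 × 2 = 22.00 sts.
Less 6 edge sts → 16.00 for the repeat.
Nearest multiple of 6: 18.
Add back 6 edge sts → 24.

24 stitches.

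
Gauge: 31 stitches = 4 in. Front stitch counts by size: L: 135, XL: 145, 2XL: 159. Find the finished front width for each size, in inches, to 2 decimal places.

L 17.42 inches; XL 18.71 inches; 2XL 20.52 inches.

31/4 = 7.75 sts per in.
L: 135 / 7.75 = 17.419 → 17.42 in.
XL: 145 / 7.75 = 18.710 → 18.71 in.
2XL: 159 / 7.75 = 20.516 → 20.52 in.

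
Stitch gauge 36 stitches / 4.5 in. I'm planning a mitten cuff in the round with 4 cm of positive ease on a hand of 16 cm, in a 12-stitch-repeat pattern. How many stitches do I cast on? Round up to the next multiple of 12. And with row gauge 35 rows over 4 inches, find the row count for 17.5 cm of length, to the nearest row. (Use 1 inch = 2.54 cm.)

Cast on 72 stitches; work 60 rows.

Finished = 16 + 4 = 20 cm.
20 cm × 1/2.54 = 7.87 inches.
36/4.5 = 8 sts per in; 7.87 × 8 = 62.99 sts.
Next multiple of 12 → 72.
17.5 cm = 6.89 inches; × 8.75 = 60.29 → 60 rows.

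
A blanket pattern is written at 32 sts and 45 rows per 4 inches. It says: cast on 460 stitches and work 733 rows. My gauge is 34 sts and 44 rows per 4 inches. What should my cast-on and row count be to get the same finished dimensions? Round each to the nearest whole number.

Cast on 489 stitches; work 717 rows.

Stitches: 460 × 34/32 = 488.75 → 489.
Rows: 733 × 44/45 = 716.71 → 717.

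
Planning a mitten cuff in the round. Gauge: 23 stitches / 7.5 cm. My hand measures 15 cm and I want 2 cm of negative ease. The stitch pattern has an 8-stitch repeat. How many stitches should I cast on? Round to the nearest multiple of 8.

Finished = 15 − 2 = 13 cm.
23 / 7.5 = 3.067 sts/cm.
13 × 3.067 = 39.87 sts.
Nearest multiple of 8: 40.

40 stitches.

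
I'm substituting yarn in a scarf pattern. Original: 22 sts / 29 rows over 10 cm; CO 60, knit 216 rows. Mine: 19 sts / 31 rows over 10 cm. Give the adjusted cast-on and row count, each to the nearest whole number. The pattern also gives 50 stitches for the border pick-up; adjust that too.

Cast on 52 stitches; work 231 rows; border pick-up 43 stitches.

Stitches: 60 × 19/22 = 51.82 → 52.
Rows: 216 × 31/29 = 230.90 → 231.
border pick-up: 50 × 19/22 = 43.18 → 43.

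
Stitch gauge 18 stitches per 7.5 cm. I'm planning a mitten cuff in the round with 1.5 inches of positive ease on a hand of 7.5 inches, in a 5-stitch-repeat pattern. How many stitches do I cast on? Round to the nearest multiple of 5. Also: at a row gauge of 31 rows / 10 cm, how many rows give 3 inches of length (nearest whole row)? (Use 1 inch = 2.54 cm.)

Finished = 7.5 + 1.5 = 9 inches.
9 inches × 2.54 = 22.86 cm.
18/7.5 = 2.4 sts per cm; 22.86 × 2.4 = 54.86 sts.
Nearest multiple of 5 → 55.
3 inches = 7.62 cm; × 3.1 = 23.62 → 24 rows.

Cast on 55 stitches; work 24 rows.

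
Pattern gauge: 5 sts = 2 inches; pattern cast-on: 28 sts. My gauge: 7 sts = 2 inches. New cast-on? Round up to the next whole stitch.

CO 40 sts.

Scale factor = 7 / 5 = 1.400.
28 × 7 / 5 = 39.20 sts.
→ 40 sts.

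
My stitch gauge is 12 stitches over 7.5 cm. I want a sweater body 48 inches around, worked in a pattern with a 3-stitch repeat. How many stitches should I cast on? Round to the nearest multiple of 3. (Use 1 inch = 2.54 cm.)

195 stitches.

48 in = 48 × 2.54 = 121.92 cm.
12 / 7.5 = 1.6 sts/cm.
121.92 × 1.6 = 195.07 sts.
→ 195.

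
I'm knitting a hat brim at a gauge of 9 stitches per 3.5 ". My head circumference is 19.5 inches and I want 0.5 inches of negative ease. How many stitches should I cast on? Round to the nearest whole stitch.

Cast on 49 stitches.

Finished = 19.5 − 0.5 = 19 in.
9 / 3.5 = 2.571 sts per inch.
19.00 × 2.571 = 48.86 sts.
→ 49 sts.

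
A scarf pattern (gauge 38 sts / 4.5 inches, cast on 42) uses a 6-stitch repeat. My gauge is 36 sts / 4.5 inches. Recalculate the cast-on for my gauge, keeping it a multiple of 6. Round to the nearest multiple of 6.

Cast on 42 stitches.

42 × 36 / 38 = 39.79.
Nearest multiple of 6: 42.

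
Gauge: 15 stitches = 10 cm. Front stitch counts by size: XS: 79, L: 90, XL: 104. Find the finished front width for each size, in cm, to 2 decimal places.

15/10 = 1.5 sts per cm.
XS: 79 / 1.5 = 52.667 → 52.67 cm.
L: 90 / 1.5 = 60.000 → 60.00 cm.
XL: 104 / 1.5 = 69.333 → 69.33 cm.

XS 52.67 cm; L 60.00 cm; XL 69.33 cm.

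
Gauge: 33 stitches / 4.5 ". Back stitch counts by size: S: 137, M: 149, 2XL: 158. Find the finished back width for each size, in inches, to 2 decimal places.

33/4.5 = 7.333 sts per in.
S: 137 / 7.333 = 18.682 → 18.68 in.
M: 149 / 7.333 = 20.318 → 20.32 in.
2XL: 158 / 7.333 = 21.545 → 21.55 in.

S 18.68 inches; M 20.32 inches; 2XL 21.55 inches.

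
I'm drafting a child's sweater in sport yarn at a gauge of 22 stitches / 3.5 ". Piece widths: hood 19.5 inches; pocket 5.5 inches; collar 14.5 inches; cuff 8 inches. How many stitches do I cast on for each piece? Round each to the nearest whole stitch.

hood 123; pocket 35; collar 91; cuff 50.

Rate = 22/3.5 = 6.286 sts per in.
hood: 19.5 × 6.286 = 122.57 → 123.
pocket: 5.5 × 6.286 = 34.57 → 35.
collar: 14.5 × 6.286 = 91.14 → 91.
cuff: 8 × 6.286 = 50.29 → 50.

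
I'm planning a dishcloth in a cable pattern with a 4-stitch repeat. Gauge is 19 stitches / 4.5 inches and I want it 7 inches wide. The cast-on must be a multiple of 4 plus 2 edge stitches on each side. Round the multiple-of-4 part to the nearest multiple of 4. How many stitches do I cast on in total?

19 / 4.5 = 4.222 sts per inch.
7 × 4.222 = 29.56 sts.
Less 4 edge sts → 25.56 for the repeat.
Nearest multiple of 4: 24.
Add back 4 edge sts → 28.

CO 28 sts.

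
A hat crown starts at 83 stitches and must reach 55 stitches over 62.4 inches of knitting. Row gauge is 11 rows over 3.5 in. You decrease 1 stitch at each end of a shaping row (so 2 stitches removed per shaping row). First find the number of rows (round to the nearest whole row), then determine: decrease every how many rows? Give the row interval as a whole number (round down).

Decrease every 14th row.

Rows = 62.4 × 3.143 = 196.1 → 196 rows.
Stitches to remove: 28 → 14 shaping rows (at 2 st each).
196 / 14 = 14.00 → every 14 rows.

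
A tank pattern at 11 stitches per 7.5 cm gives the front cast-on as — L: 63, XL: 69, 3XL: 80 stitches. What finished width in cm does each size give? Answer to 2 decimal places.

L 42.95 cm; XL 47.05 cm; 3XL 54.55 cm.

11/7.5 = 1.467 sts per cm.
L: 63 / 1.467 = 42.955 → 42.95 cm.
XL: 69 / 1.467 = 47.045 → 47.05 cm.
3XL: 80 / 1.467 = 54.545 → 54.55 cm.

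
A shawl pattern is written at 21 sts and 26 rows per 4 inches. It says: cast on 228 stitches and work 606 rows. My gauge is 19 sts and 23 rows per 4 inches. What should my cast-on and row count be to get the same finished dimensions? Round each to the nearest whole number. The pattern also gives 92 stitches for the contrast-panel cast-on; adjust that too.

Stitches: 228 × 19/21 = 206.29 → 206.
Rows: 606 × 23/26 = 536.08 → 536.
contrast-panel cast-on: 92 × 19/21 = 83.24 → 83.

Cast on 206 stitches; work 536 rows; contrast-panel cast-on 83 stitches.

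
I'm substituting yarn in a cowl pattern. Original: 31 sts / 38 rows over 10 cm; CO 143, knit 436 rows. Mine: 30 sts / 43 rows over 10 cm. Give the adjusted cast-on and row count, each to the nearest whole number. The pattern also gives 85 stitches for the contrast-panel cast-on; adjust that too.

Cast on 138 stitches; work 493 rows; contrast-panel cast-on 82 stitches.

Stitches: 143 × 30/31 = 138.39 → 138.
Rows: 436 × 43/38 = 493.37 → 493.
contrast-panel cast-on: 85 × 30/31 = 82.26 → 82.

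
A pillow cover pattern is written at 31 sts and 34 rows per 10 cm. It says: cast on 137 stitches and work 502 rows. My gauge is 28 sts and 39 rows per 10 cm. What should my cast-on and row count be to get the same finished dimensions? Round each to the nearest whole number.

Cast on 124 stitches; work 576 rows.

Stitches: 137 × 28/31 = 123.74 → 124.
Rows: 502 × 39/34 = 575.82 → 576.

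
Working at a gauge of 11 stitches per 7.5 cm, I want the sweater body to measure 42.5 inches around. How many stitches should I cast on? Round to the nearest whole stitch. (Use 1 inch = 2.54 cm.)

158 stitches.

42.5 in = 107.95 cm.
11 stitches / 7.5 cm = 1.467 stitches per cm.
107.95 × 1.467 = 158.33 stitches.
Round to nearest → 158.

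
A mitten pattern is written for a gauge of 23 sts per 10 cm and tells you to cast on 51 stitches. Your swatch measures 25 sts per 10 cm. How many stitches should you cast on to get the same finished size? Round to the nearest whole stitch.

55 stitches.

Scale factor = 25 / 23 = 1.087.
51 × 25 / 23 = 55.43 sts.
→ 55 sts.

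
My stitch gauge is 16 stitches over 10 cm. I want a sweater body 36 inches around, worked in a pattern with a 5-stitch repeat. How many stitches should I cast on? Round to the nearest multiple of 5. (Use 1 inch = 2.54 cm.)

145 stitches.

36 in = 36 × 2.54 = 91.44 cm.
16 / 10 = 1.6 sts/cm.
91.44 × 1.6 = 146.30 sts.
→ 145.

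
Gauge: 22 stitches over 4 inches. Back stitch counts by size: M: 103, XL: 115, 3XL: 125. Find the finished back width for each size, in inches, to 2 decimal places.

M 18.73 inches; XL 20.91 inches; 3XL 22.73 inches.

22/4 = 5.5 sts per in.
M: 103 / 5.5 = 18.727 → 18.73 in.
XL: 115 / 5.5 = 20.909 → 20.91 in.
3XL: 125 / 5.5 = 22.727 → 22.73 in.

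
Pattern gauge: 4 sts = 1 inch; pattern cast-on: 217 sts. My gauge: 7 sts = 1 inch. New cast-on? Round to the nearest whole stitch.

Cast on 380 stitches.

Scale factor = 7 / 4 = 1.750.
217 × 7 / 4 = 379.75 sts.
→ 380 sts.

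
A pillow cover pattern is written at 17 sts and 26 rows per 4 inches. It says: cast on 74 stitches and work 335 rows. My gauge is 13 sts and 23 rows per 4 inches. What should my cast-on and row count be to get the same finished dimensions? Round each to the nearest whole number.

Stitches: 74 × 13/17 = 56.59 → 57.
Rows: 335 × 23/26 = 296.35 → 296.

Cast on 57 stitches; work 296 rows.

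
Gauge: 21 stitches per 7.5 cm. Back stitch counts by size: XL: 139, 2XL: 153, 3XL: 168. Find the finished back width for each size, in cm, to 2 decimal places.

XL 49.64 cm; 2XL 54.64 cm; 3XL 60.00 cm.

21/7.5 = 2.8 sts per cm.
XL: 139 / 2.8 = 49.643 → 49.64 cm.
2XL: 153 / 2.8 = 54.643 → 54.64 cm.
3XL: 168 / 2.8 = 60.000 → 60.00 cm.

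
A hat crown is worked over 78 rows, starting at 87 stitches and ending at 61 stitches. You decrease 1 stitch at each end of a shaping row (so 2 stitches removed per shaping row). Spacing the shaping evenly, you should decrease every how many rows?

Decrease every 6th row.

Stitches to remove: |61 − 87| = 26.
Shaping rows needed: 26 / 2 = 13.
78 rows / 13 = every 6 rows.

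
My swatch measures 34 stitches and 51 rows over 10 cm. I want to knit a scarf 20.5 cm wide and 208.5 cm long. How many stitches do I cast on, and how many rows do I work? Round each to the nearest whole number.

Stitch gauge = 34/10 = 3.4 sts/cm; 20.5 × 3.4 = 69.70 → 70 sts.
Row gauge = 51/10 = 5.1 rows/cm; 208.5 × 5.1 = 1063.35 → 1063 rows.

Cast on 70 stitches and work 1063 rows.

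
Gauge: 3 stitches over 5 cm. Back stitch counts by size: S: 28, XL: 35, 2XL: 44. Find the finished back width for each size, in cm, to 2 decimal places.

3/5 = 0.6 sts per cm.
S: 28 / 0.6 = 46.667 → 46.67 cm.
XL: 35 / 0.6 = 58.333 → 58.33 cm.
2XL: 44 / 0.6 = 73.333 → 73.33 cm.

S 46.67 cm; XL 58.33 cm; 2XL 73.33 cm.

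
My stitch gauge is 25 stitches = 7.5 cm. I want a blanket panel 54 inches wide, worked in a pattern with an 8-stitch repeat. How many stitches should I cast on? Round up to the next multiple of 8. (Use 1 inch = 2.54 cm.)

54 in = 54 × 2.54 = 137.16 cm.
25 / 7.5 = 3.333 sts/cm.
137.16 × 3.333 = 457.20 sts.
→ 464.

CO 464 sts.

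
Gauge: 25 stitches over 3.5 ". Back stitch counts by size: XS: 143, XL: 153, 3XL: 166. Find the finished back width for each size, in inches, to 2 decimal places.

XS 20.02 inches; XL 21.42 inches; 3XL 23.24 inches.

25/3.5 = 7.143 sts per in.
XS: 143 / 7.143 = 20.020 → 20.02 in.
XL: 153 / 7.143 = 21.420 → 21.42 in.
3XL: 166 / 7.143 = 23.240 → 23.24 in.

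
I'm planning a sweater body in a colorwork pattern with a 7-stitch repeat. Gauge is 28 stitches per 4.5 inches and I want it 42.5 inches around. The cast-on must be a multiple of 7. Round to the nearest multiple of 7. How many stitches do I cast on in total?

Cast on 266 stitches.

28 / 4.5 = 6.222 sts per inch.
42.5 × 6.222 = 264.44 sts.
Nearest multiple of 7: 266.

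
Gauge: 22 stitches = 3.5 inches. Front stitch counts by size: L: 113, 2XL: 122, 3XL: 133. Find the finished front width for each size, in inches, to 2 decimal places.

22/3.5 = 6.286 sts per in.
L: 113 / 6.286 = 17.977 → 17.98 in.
2XL: 122 / 6.286 = 19.409 → 19.41 in.
3XL: 133 / 6.286 = 21.159 → 21.16 in.

L 17.98 inches; 2XL 19.41 inches; 3XL 21.16 inches.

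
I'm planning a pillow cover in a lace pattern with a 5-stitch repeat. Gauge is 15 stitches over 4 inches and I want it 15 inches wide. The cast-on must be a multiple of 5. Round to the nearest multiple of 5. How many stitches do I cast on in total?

55 stitches.

15 / 4 = 3.75 sts per inch.
15 × 3.75 = 56.25 sts.
Nearest multiple of 5: 55.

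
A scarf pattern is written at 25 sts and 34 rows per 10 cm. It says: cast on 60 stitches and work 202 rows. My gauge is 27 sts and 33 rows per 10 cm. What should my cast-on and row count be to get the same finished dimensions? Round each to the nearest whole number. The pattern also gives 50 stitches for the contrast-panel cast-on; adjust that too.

Cast on 65 stitches; work 196 rows; contrast-panel cast-on 54 stitches.

Stitches: 60 × 27/25 = 64.80 → 65.
Rows: 202 × 33/34 = 196.06 → 196.
contrast-panel cast-on: 50 × 27/25 = 54.00 → 54.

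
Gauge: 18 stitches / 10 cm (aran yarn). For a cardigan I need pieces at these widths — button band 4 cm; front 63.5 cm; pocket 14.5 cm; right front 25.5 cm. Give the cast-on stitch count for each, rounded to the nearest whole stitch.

Rate = 18/10 = 1.8 sts per cm.
button band: 4 × 1.8 = 7.20 → 7.
front: 63.5 × 1.8 = 114.30 → 114.
pocket: 14.5 × 1.8 = 26.10 → 26.
right front: 25.5 × 1.8 = 45.90 → 46.

button band 7; front 114; pocket 26; right front 46.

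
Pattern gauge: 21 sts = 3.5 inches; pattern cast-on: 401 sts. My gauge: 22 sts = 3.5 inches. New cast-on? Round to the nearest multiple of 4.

Scale factor = 22 / 21 = 1.048.
401 × 22 / 21 = 420.10 sts.
→ 420 sts.

Cast on 420 stitches.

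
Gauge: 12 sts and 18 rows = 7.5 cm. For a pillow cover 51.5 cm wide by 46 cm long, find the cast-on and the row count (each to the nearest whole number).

Cast on 82 stitches and work 110 rows.

Stitch gauge = 12/7.5 = 1.6 sts/cm; 51.5 × 1.6 = 82.40 → 82 sts.
Row gauge = 18/7.5 = 2.4 rows/cm; 46 × 2.4 = 110.40 → 110 rows.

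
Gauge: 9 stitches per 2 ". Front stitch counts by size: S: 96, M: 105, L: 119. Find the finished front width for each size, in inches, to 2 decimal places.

9/2 = 4.5 sts per in.
S: 96 / 4.5 = 21.333 → 21.33 in.
M: 105 / 4.5 = 23.333 → 23.33 in.
L: 119 / 4.5 = 26.444 → 26.44 in.

S 21.33 inches; M 23.33 inches; L 26.44 inches.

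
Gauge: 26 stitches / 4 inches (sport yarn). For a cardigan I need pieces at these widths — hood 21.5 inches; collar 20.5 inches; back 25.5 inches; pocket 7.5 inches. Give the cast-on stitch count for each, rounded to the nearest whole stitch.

hood 140; collar 133; back 166; pocket 49.

Rate = 26/4 = 6.5 sts per in.
hood: 21.5 × 6.5 = 139.75 → 140.
collar: 20.5 × 6.5 = 133.25 → 133.
back: 25.5 × 6.5 = 165.75 → 166.
pocket: 7.5 × 6.5 = 48.75 → 49.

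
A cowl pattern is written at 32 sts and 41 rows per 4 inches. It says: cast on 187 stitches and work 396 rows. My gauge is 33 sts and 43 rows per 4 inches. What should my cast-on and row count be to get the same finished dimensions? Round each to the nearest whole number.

Cast on 193 stitches; work 415 rows.

Stitches: 187 × 33/32 = 192.84 → 193.
Rows: 396 × 43/41 = 415.32 → 415.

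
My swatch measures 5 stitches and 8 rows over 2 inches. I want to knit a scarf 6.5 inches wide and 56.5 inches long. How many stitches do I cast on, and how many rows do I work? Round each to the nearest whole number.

Cast on 16 stitches and work 226 rows.

Stitch gauge = 5/2 = 2.5 sts/in; 6.5 × 2.5 = 16.25 → 16 sts.
Row gauge = 8/2 = 4 rows/in; 56.5 × 4 = 226.00 → 226 rows.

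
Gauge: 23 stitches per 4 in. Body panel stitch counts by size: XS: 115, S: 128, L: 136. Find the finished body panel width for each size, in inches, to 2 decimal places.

23/4 = 5.75 sts per in.
XS: 115 / 5.75 = 20.000 → 20.00 in.
S: 128 / 5.75 = 22.261 → 22.26 in.
L: 136 / 5.75 = 23.652 → 23.65 in.

XS 20.00 inches; S 22.26 inches; L 23.65 inches.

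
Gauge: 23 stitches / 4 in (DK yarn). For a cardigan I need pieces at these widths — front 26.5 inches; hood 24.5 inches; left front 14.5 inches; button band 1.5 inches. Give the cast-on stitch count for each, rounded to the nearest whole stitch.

Rate = 23/4 = 5.75 sts per in.
front: 26.5 × 5.75 = 152.38 → 152.
hood: 24.5 × 5.75 = 140.88 → 141.
left front: 14.5 × 5.75 = 83.38 → 83.
button band: 1.5 × 5.75 = 8.62 → 9.

front 152; hood 141; left front 83; button band 9.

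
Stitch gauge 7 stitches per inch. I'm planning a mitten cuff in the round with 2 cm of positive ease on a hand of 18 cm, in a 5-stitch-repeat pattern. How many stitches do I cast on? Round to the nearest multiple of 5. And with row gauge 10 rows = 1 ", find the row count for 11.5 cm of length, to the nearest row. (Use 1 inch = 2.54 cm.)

Cast on 55 stitches; work 45 rows.

Finished = 18 + 2 = 20 cm.
20 cm × 1/2.54 = 7.87 inches.
7/1 = 7 sts per in; 7.87 × 7 = 55.12 sts.
Nearest multiple of 5 → 55.
11.5 cm = 4.53 inches; × 10 = 45.28 → 45 rows.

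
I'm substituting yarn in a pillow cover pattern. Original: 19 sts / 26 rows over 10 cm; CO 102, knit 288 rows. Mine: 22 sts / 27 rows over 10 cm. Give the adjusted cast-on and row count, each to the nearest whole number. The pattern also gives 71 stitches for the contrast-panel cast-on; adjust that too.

Cast on 118 stitches; work 299 rows; contrast-panel cast-on 82 stitches.

Stitches: 102 × 22/19 = 118.11 → 118.
Rows: 288 × 27/26 = 299.08 → 299.
contrast-panel cast-on: 71 × 22/19 = 82.21 → 82.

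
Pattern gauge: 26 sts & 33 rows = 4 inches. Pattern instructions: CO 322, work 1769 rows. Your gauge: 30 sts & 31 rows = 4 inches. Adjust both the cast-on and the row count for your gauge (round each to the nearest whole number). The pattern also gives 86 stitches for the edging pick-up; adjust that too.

Stitches: 322 × 30/26 = 371.54 → 372.
Rows: 1769 × 31/33 = 1661.79 → 1662.
edging pick-up: 86 × 30/26 = 99.23 → 99.

Cast on 372 stitches; work 1662 rows; edging pick-up 99 stitches.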